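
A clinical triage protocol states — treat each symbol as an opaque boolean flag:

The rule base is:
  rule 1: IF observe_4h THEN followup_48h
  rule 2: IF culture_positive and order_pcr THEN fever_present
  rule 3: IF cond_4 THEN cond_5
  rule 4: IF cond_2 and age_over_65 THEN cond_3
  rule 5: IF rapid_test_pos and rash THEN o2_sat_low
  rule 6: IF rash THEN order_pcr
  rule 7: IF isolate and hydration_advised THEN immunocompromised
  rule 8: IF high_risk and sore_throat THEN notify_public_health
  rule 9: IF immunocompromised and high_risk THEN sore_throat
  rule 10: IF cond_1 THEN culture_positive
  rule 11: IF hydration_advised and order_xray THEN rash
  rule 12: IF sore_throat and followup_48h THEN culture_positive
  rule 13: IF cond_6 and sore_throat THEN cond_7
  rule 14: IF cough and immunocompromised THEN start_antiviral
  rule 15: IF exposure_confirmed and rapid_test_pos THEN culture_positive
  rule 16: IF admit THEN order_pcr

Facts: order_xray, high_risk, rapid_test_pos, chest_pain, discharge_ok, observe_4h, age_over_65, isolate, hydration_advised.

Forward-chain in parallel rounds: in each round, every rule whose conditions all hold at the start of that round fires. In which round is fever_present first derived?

4

Round 1 fires rule 1, rule 7, rule 11, giving followup_48h, immunocompromised, rash.
Round 2 fires rule 5, rule 6, rule 9, giving o2_sat_low, order_pcr, sore_throat.
Round 3 fires rule 8, rule 12, giving notify_public_health, culture_positive.
Round 4 fires rule 2, giving fever_present.
fever_present first appears in round 4.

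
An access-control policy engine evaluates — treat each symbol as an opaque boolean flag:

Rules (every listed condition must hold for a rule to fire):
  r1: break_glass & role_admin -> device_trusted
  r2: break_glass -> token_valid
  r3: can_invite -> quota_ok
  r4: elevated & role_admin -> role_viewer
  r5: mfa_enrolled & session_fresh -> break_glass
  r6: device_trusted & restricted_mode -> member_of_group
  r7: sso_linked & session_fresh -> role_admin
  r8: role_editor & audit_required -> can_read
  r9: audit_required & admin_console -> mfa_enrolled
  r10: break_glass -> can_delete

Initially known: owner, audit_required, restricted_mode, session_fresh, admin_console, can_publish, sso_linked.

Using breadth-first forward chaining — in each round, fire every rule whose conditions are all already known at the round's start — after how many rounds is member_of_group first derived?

[1] r7 [sso_linked & session_fresh -> role_admin]; r9 [audit_required & admin_console -> mfa_enrolled]. ⇒ new: role_admin, mfa_enrolled.
[2] r5 [mfa_enrolled & session_fresh -> break_glass]. ⇒ new: break_glass.
[3] r1 [break_glass & role_admin -> device_trusted]; r2 [break_glass -> token_valid]; r10 [break_glass -> can_delete]. ⇒ new: device_trusted, token_valid, can_delete.
[4] r6 [device_trusted & restricted_mode -> member_of_group]. ⇒ new: member_of_group.
member_of_group first appears in round 4.

4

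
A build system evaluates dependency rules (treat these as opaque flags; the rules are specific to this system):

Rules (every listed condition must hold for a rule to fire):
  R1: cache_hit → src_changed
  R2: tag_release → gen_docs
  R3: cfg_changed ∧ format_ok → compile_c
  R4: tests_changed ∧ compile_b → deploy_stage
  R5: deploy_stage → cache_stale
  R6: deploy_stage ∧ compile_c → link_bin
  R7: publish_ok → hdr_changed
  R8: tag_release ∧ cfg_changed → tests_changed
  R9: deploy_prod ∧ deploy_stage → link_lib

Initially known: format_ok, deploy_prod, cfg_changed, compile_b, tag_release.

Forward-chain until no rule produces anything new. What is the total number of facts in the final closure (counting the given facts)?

[1] R2 [tag_release → gen_docs]; R3 [cfg_changed ∧ format_ok → compile_c]; R8 [tag_release ∧ cfg_changed → tests_changed]. ⇒ new: gen_docs, compile_c, tests_changed.
[2] R4 [tests_changed ∧ compile_b → deploy_stage]. ⇒ new: deploy_stage.
[3] R5 [deploy_stage → cache_stale]; R6 [deploy_stage ∧ compile_c → link_bin]; R9 [deploy_prod ∧ deploy_stage → link_lib]. ⇒ new: cache_stale, link_bin, link_lib.
Closure: {cache_stale, cfg_changed, compile_b, compile_c, deploy_prod, deploy_stage, format_ok, gen_docs, link_bin, link_lib, tag_release, tests_changed} — 12 facts.

12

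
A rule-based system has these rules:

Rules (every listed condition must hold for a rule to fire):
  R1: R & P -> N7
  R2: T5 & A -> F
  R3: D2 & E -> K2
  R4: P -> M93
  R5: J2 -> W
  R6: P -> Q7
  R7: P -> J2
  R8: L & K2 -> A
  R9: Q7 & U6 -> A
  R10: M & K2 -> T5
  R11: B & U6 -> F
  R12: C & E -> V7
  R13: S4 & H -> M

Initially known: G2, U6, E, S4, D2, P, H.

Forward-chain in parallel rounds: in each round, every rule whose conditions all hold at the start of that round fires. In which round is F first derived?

3

Round 1 — R3, R4, R6, R7, R13, derive K2, M93, Q7, J2, M.
Round 2 — R5, R9, R10, derive W, A, T5.
Round 3 — R2, derive F.
F first appears in round 3.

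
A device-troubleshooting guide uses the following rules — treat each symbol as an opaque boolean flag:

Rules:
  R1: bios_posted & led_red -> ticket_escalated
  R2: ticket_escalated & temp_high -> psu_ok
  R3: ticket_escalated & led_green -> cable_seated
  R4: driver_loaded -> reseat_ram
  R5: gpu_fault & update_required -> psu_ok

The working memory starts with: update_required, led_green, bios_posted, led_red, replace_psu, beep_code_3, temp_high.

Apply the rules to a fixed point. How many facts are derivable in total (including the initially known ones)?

Round 1 — R1, derive ticket_escalated.
Round 2 — R2, R3, derive psu_ok, cable_seated.
Closure: {beep_code_3, bios_posted, cable_seated, led_green, led_red, psu_ok, replace_psu, temp_high, ticket_escalated, update_required} — 10 facts.

10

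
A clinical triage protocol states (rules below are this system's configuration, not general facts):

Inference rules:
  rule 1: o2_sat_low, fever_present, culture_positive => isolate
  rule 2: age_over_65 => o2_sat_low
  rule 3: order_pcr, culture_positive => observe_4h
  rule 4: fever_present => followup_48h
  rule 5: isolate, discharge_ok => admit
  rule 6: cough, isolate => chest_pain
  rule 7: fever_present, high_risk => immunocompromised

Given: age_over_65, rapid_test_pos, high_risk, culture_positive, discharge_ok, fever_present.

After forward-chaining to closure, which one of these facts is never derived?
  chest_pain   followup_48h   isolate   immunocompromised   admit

chest_pain

Round 1 — rule 2, rule 4, rule 7, derive o2_sat_low, followup_48h, immunocompromised.
Round 2 — rule 1, derive isolate.
Round 3 — rule 5, derive admit.
Derived: immunocompromised (round 1), admit (round 3), isolate (round 2), followup_48h (round 1). chest_pain never appears in any round.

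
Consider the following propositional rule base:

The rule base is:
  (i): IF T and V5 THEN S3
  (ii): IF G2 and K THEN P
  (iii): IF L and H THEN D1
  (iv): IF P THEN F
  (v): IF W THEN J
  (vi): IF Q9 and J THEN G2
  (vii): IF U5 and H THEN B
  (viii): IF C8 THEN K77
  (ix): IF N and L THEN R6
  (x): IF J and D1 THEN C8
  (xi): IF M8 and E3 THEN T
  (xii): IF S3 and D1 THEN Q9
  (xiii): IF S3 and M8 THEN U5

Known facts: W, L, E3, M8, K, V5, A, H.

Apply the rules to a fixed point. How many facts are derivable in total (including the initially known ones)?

Round 1 — (iii), (v), (xi), derive D1, J, T.
Round 2 — (i), (x), derive S3, C8.
Round 3 — (viii), (xii), (xiii), derive K77, Q9, U5.
Round 4 — (vi), (vii), derive G2, B.
Round 5 — (ii), derive P.
Round 6 — (iv), derive F.
Closure: {A, B, C8, D1, E3, F, G2, H, J, K, K77, L, M8, P, Q9, S3, T, U5, V5, W} — 20 facts.

20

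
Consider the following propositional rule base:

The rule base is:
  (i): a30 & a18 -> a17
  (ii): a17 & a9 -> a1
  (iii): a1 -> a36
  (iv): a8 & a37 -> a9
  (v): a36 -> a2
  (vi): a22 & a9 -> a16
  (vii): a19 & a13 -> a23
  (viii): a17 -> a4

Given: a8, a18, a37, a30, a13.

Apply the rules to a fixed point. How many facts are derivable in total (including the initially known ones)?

11

[1] (i) [a30 & a18 -> a17]; (iv) [a8 & a37 -> a9]. ⇒ new: a17, a9.
[2] (ii) [a17 & a9 -> a1]; (viii) [a17 -> a4]. ⇒ new: a1, a4.
[3] (iii) [a1 -> a36]. ⇒ new: a36.
[4] (v) [a36 -> a2]. ⇒ new: a2.
Closure: {a1, a13, a17, a18, a2, a30, a36, a37, a4, a8, a9} — 11 facts.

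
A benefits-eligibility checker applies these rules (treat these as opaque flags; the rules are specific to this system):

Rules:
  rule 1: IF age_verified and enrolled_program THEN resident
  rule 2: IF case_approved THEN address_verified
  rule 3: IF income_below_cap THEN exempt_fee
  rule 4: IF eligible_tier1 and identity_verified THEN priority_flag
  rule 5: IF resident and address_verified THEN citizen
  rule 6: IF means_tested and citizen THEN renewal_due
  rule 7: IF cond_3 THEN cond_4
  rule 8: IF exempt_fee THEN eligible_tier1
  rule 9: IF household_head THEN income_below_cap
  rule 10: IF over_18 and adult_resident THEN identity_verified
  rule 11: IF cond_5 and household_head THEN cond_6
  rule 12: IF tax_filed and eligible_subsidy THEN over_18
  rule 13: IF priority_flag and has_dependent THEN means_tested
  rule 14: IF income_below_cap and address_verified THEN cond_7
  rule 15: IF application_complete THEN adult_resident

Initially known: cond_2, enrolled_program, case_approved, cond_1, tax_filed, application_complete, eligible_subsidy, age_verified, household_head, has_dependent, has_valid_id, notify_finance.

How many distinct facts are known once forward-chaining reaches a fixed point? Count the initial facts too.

Round 1 — rule 1, rule 2, rule 9, rule 12, rule 15, derive resident, address_verified, income_below_cap, over_18, adult_resident.
Round 2 — rule 3, rule 5, rule 10, rule 14, derive exempt_fee, citizen, identity_verified, cond_7.
Round 3 — rule 8, derive eligible_tier1.
Round 4 — rule 4, derive priority_flag.
Round 5 — rule 13, derive means_tested.
Round 6 — rule 6, derive renewal_due.
Closure: {address_verified, adult_resident, age_verified, application_complete, case_approved, citizen, cond_1, cond_2, cond_7, eligible_subsidy, eligible_tier1, enrolled_program, exempt_fee, has_dependent, has_valid_id, household_head, identity_verified, income_below_cap, means_tested, notify_finance, over_18, priority_flag, renewal_due, resident, tax_filed} — 25 facts.

25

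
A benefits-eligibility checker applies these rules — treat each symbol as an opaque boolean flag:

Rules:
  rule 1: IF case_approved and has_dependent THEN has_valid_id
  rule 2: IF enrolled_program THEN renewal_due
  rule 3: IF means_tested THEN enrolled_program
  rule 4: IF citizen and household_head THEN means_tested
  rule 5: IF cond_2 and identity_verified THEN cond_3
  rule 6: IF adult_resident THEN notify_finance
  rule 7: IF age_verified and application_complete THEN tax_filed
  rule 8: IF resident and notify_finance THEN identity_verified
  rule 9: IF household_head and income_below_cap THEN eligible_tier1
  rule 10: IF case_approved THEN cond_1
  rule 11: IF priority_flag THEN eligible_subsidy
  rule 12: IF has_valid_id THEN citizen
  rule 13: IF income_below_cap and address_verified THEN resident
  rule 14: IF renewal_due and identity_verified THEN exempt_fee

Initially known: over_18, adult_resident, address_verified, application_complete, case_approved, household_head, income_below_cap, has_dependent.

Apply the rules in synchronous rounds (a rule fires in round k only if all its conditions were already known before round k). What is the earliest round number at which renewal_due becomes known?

Round 1 — rule 1, rule 6, rule 9, rule 10, rule 13, derive has_valid_id, notify_finance, eligible_tier1, cond_1, resident.
Round 2 — rule 8, rule 12, derive identity_verified, citizen.
Round 3 — rule 4, derive means_tested.
Round 4 — rule 3, derive enrolled_program.
Round 5 — rule 2, derive renewal_due.
renewal_due first appears in round 5.

5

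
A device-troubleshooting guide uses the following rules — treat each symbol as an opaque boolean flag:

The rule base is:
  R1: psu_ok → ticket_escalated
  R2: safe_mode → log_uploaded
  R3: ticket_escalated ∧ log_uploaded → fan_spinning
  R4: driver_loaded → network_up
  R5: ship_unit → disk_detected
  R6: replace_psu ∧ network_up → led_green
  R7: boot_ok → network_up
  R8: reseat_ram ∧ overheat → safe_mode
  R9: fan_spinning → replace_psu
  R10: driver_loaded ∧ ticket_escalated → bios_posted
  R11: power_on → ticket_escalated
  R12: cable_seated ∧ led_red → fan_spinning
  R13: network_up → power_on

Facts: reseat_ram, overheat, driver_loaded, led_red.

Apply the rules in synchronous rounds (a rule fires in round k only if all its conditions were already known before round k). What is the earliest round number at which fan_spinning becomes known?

[1] R4 [driver_loaded → network_up]; R8 [reseat_ram ∧ overheat → safe_mode]. ⇒ new: network_up, safe_mode.
[2] R2 [safe_mode → log_uploaded]; R13 [network_up → power_on]. ⇒ new: log_uploaded, power_on.
[3] R11 [power_on → ticket_escalated]. ⇒ new: ticket_escalated.
[4] R3 [ticket_escalated ∧ log_uploaded → fan_spinning]; R10 [driver_loaded ∧ ticket_escalated → bios_posted]. ⇒ new: fan_spinning, bios_posted.
fan_spinning first appears in round 4.

4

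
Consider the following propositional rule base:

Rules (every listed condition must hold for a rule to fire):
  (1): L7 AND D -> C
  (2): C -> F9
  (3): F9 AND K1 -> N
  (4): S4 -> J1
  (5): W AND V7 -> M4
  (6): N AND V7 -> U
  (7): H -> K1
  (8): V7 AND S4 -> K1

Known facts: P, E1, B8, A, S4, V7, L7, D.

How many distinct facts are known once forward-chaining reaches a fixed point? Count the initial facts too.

Round 1 — (1), (4), (8), derive C, J1, K1.
Round 2 — (2), derive F9.
Round 3 — (3), derive N.
Round 4 — (6), derive U.
Closure: {A, B8, C, D, E1, F9, J1, K1, L7, N, P, S4, U, V7} — 14 facts.

14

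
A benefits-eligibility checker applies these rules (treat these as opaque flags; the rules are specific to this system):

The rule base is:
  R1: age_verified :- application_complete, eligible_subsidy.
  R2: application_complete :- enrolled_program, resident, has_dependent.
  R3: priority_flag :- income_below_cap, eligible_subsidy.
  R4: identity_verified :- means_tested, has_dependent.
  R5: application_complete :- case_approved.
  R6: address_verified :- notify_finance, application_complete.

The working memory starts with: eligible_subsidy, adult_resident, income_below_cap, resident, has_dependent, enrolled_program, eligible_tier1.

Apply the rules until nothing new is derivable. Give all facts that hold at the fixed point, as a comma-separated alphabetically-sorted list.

adult_resident, age_verified, application_complete, eligible_subsidy, eligible_tier1, enrolled_program, has_dependent, income_below_cap, priority_flag, resident

Round 1: R2 [application_complete :- enrolled_program, resident, has_dependent.]; R3 [priority_flag :- income_below_cap, eligible_subsidy.]. New: application_complete, priority_flag.
Round 2: R1 [age_verified :- application_complete, eligible_subsidy.]. New: age_verified.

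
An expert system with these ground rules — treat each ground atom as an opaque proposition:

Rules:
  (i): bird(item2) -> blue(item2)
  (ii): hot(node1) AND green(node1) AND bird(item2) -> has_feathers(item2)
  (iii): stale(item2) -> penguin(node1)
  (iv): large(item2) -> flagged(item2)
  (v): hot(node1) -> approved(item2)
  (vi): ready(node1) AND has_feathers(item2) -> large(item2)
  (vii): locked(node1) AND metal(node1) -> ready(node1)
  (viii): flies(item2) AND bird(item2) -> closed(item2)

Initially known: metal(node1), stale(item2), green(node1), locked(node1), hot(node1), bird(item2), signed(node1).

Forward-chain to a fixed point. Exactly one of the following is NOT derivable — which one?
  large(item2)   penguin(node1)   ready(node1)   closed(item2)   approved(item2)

[1] (i) [bird(item2) -> blue(item2)]; (ii) [hot(node1) AND green(node1) AND bird(item2) -> has_feathers(item2)]; (iii) [stale(item2) -> penguin(node1)]; (v) [hot(node1) -> approved(item2)]; (vii) [locked(node1) AND metal(node1) -> ready(node1)]. ⇒ new: blue(item2), has_feathers(item2), penguin(node1), approved(item2), ready(node1).
[2] (vi) [ready(node1) AND has_feathers(item2) -> large(item2)]. ⇒ new: large(item2).
[3] (iv) [large(item2) -> flagged(item2)]. ⇒ new: flagged(item2).
Derived: large(item2) (round 2), ready(node1) (round 1), approved(item2) (round 1), penguin(node1) (round 1). closed(item2) never appears in any round.

closed(item2)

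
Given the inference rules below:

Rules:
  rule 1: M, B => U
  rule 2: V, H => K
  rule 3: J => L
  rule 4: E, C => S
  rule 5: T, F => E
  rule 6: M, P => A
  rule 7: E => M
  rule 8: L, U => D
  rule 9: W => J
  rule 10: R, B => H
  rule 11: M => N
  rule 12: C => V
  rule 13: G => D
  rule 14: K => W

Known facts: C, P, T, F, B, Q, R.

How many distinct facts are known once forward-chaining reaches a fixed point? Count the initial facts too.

20

Round 1: rule 5 [T, F => E]; rule 10 [R, B => H]; rule 12 [C => V]. Adds E, H, V.
Round 2: rule 2 [V, H => K]; rule 4 [E, C => S]; rule 7 [E => M]. Adds K, S, M.
Round 3: rule 1 [M, B => U]; rule 6 [M, P => A]; rule 11 [M => N]; rule 14 [K => W]. Adds U, A, N, W.
Round 4: rule 9 [W => J]. Adds J.
Round 5: rule 3 [J => L]. Adds L.
Round 6: rule 8 [L, U => D]. Adds D.
Closure: {A, B, C, D, E, F, H, J, K, L, M, N, P, Q, R, S, T, U, V, W} — 20 facts.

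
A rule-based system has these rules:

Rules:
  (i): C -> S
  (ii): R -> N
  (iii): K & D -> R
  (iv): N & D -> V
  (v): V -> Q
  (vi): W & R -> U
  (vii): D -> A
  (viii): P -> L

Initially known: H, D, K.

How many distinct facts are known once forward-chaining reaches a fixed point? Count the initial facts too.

[1] (iii) [K & D -> R]; (vii) [D -> A]. ⇒ new: R, A.
[2] (ii) [R -> N]. ⇒ new: N.
[3] (iv) [N & D -> V]. ⇒ new: V.
[4] (v) [V -> Q]. ⇒ new: Q.
Closure: {A, D, H, K, N, Q, R, V} — 8 facts.

8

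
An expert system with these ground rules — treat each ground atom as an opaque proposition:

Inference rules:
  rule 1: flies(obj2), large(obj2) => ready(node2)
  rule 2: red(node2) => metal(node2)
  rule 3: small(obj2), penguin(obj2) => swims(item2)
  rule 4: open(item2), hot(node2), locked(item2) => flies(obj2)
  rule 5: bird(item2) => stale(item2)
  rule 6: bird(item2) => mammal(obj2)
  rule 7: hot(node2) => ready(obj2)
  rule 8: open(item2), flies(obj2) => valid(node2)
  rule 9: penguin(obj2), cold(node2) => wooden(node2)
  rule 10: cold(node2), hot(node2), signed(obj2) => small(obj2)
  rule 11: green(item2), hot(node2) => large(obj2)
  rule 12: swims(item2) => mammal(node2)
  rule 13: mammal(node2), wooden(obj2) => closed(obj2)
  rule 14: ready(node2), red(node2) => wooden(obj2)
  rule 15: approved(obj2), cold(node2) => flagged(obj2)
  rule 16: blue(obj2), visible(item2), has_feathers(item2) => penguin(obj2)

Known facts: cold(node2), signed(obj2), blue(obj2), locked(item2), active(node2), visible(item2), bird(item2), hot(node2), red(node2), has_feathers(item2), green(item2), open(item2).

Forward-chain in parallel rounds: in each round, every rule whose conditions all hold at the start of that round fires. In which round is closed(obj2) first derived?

4

Round 1: rule 2 [red(node2) => metal(node2)]; rule 4 [open(item2), hot(node2), locked(item2) => flies(obj2)]; rule 5 [bird(item2) => stale(item2)]; rule 6 [bird(item2) => mammal(obj2)]; rule 7 [hot(node2) => ready(obj2)]; rule 10 [cold(node2), hot(node2), signed(obj2) => small(obj2)]; rule 11 [green(item2), hot(node2) => large(obj2)]; rule 16 [blue(obj2), visible(item2), has_feathers(item2) => penguin(obj2)]. New: metal(node2), flies(obj2), stale(item2), mammal(obj2), ready(obj2), small(obj2), large(obj2), penguin(obj2).
Round 2: rule 1 [flies(obj2), large(obj2) => ready(node2)]; rule 3 [small(obj2), penguin(obj2) => swims(item2)]; rule 8 [open(item2), flies(obj2) => valid(node2)]; rule 9 [penguin(obj2), cold(node2) => wooden(node2)]. New: ready(node2), swims(item2), valid(node2), wooden(node2).
Round 3: rule 12 [swims(item2) => mammal(node2)]; rule 14 [ready(node2), red(node2) => wooden(obj2)]. New: mammal(node2), wooden(obj2).
Round 4: rule 13 [mammal(node2), wooden(obj2) => closed(obj2)]. New: closed(obj2).
closed(obj2) first appears in round 4.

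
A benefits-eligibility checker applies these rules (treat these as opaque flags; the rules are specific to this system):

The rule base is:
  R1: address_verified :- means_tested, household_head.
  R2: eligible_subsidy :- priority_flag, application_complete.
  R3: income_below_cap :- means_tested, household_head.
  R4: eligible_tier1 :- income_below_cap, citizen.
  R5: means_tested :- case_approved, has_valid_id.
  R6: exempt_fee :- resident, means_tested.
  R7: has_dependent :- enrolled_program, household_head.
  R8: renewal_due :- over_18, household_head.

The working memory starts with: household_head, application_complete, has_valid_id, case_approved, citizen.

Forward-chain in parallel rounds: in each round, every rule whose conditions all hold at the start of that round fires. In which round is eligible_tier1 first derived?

3

Round 1: R5 [means_tested :- case_approved, has_valid_id.]. Adds means_tested.
Round 2: R1 [address_verified :- means_tested, household_head.]; R3 [income_below_cap :- means_tested, household_head.]. Adds address_verified, income_below_cap.
Round 3: R4 [eligible_tier1 :- income_below_cap, citizen.]. Adds eligible_tier1.
eligible_tier1 first appears in round 3.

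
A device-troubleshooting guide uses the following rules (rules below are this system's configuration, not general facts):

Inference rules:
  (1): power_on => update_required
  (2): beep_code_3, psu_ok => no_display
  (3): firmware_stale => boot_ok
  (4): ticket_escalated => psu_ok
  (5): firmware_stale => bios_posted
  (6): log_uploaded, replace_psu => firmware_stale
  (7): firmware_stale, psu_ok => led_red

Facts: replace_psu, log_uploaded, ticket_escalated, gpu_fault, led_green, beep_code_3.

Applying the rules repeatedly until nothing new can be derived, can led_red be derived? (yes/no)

yes

Round 1: (4) [ticket_escalated => psu_ok]; (6) [log_uploaded, replace_psu => firmware_stale]. New: psu_ok, firmware_stale.
Round 2: (2) [beep_code_3, psu_ok => no_display]; (3) [firmware_stale => boot_ok]; (5) [firmware_stale => bios_posted]; (7) [firmware_stale, psu_ok => led_red]. New: no_display, boot_ok, bios_posted, led_red.
led_red appears in round 2, so it is derivable.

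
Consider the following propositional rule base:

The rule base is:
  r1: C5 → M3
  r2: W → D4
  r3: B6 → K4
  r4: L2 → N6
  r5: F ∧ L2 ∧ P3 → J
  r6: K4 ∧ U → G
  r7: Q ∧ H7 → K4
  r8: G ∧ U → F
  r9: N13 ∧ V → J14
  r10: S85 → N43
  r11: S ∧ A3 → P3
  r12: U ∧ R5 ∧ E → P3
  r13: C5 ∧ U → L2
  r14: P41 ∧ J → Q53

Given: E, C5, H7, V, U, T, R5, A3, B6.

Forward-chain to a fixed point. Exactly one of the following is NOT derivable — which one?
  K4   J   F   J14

J14

Round 1 fires r1, r3, r12, r13, giving M3, K4, P3, L2.
Round 2 fires r4, r6, giving N6, G.
Round 3 fires r8, giving F.
Round 4 fires r5, giving J.
Derived: F (round 3), K4 (round 1), J (round 4). J14 never appears in any round.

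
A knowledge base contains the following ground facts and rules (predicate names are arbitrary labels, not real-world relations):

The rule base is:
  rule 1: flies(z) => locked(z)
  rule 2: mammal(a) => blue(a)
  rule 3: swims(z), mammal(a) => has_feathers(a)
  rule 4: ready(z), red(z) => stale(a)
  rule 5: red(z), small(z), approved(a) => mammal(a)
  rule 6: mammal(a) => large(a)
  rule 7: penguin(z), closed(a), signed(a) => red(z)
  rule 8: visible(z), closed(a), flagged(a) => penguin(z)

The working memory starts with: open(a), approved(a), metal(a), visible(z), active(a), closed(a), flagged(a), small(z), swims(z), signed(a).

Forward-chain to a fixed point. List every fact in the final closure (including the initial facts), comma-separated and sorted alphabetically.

Round 1: rule 8 [visible(z), closed(a), flagged(a) => penguin(z)]. New: penguin(z).
Round 2: rule 7 [penguin(z), closed(a), signed(a) => red(z)]. New: red(z).
Round 3: rule 5 [red(z), small(z), approved(a) => mammal(a)]. New: mammal(a).
Round 4: rule 2 [mammal(a) => blue(a)]; rule 3 [swims(z), mammal(a) => has_feathers(a)]; rule 6 [mammal(a) => large(a)]. New: blue(a), has_feathers(a), large(a).

active(a), approved(a), blue(a), closed(a), flagged(a), has_feathers(a), large(a), mammal(a), metal(a), open(a), penguin(z), red(z), signed(a), small(z), swims(z), visible(z)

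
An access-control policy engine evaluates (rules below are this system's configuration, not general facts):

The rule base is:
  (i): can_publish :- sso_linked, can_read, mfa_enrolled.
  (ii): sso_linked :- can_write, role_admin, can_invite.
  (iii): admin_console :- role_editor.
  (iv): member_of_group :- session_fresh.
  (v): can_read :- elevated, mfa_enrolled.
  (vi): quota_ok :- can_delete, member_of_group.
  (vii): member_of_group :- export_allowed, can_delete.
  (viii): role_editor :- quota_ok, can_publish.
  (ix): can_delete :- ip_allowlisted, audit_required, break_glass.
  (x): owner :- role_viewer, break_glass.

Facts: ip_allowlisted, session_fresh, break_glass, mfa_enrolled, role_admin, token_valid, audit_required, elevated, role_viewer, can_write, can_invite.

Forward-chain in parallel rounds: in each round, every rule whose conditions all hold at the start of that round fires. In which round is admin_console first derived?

4

Round 1: (ii) [sso_linked :- can_write, role_admin, can_invite.]; (iv) [member_of_group :- session_fresh.]; (v) [can_read :- elevated, mfa_enrolled.]; (ix) [can_delete :- ip_allowlisted, audit_required, break_glass.]; (x) [owner :- role_viewer, break_glass.]. New: sso_linked, member_of_group, can_read, can_delete, owner.
Round 2: (i) [can_publish :- sso_linked, can_read, mfa_enrolled.]; (vi) [quota_ok :- can_delete, member_of_group.]. New: can_publish, quota_ok.
Round 3: (viii) [role_editor :- quota_ok, can_publish.]. New: role_editor.
Round 4: (iii) [admin_console :- role_editor.]. New: admin_console.
admin_console first appears in round 4.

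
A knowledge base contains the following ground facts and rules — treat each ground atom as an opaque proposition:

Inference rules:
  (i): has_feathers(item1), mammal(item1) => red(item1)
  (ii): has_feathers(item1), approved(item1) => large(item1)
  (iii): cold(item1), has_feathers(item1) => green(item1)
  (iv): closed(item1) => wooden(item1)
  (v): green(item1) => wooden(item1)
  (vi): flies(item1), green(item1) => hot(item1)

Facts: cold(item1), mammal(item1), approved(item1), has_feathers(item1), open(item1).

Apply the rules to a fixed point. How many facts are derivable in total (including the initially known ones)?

[1] (i) [has_feathers(item1), mammal(item1) => red(item1)]; (ii) [has_feathers(item1), approved(item1) => large(item1)]; (iii) [cold(item1), has_feathers(item1) => green(item1)]. ⇒ new: red(item1), large(item1), green(item1).
[2] (v) [green(item1) => wooden(item1)]. ⇒ new: wooden(item1).
Closure: {approved(item1), cold(item1), green(item1), has_feathers(item1), large(item1), mammal(item1), open(item1), red(item1), wooden(item1)} — 9 facts.

9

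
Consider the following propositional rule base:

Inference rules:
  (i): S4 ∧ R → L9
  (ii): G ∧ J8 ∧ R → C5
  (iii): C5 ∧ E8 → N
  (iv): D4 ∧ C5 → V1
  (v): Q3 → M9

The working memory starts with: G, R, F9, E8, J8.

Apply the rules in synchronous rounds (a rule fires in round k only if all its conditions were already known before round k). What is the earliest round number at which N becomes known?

[1] (ii) [G ∧ J8 ∧ R → C5]. ⇒ new: C5.
[2] (iii) [C5 ∧ E8 → N]. ⇒ new: N.
N first appears in round 2.

2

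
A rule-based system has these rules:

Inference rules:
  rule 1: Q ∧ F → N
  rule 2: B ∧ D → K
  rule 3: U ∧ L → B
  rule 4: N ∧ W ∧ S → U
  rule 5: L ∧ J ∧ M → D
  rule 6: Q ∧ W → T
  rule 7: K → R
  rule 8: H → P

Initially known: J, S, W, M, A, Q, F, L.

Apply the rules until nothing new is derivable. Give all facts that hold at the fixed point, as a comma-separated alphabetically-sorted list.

[1] rule 1 [Q ∧ F → N]; rule 5 [L ∧ J ∧ M → D]; rule 6 [Q ∧ W → T]. ⇒ new: N, D, T.
[2] rule 4 [N ∧ W ∧ S → U]. ⇒ new: U.
[3] rule 3 [U ∧ L → B]. ⇒ new: B.
[4] rule 2 [B ∧ D → K]. ⇒ new: K.
[5] rule 7 [K → R]. ⇒ new: R.

A, B, D, F, J, K, L, M, N, Q, R, S, T, U, W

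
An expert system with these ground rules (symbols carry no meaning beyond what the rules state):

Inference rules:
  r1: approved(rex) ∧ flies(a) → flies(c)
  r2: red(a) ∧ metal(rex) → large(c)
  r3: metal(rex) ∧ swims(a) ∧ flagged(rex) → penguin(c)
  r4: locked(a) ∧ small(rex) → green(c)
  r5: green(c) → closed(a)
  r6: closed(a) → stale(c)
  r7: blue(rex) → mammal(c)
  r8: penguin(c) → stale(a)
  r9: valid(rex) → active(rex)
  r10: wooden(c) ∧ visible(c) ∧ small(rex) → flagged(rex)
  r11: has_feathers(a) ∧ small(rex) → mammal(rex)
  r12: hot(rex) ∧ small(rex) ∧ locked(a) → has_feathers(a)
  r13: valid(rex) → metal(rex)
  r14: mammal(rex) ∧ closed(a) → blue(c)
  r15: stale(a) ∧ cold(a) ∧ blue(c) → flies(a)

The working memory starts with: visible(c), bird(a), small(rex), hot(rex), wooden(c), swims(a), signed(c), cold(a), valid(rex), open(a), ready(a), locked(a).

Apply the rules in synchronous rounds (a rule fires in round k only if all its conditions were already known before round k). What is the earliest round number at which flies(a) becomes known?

Round 1: r4 [locked(a) ∧ small(rex) → green(c)]; r9 [valid(rex) → active(rex)]; r10 [wooden(c) ∧ visible(c) ∧ small(rex) → flagged(rex)]; r12 [hot(rex) ∧ small(rex) ∧ locked(a) → has_feathers(a)]; r13 [valid(rex) → metal(rex)]. Adds green(c), active(rex), flagged(rex), has_feathers(a), metal(rex).
Round 2: r3 [metal(rex) ∧ swims(a) ∧ flagged(rex) → penguin(c)]; r5 [green(c) → closed(a)]; r11 [has_feathers(a) ∧ small(rex) → mammal(rex)]. Adds penguin(c), closed(a), mammal(rex).
Round 3: r6 [closed(a) → stale(c)]; r8 [penguin(c) → stale(a)]; r14 [mammal(rex) ∧ closed(a) → blue(c)]. Adds stale(c), stale(a), blue(c).
Round 4: r15 [stale(a) ∧ cold(a) ∧ blue(c) → flies(a)]. Adds flies(a).
flies(a) first appears in round 4.

4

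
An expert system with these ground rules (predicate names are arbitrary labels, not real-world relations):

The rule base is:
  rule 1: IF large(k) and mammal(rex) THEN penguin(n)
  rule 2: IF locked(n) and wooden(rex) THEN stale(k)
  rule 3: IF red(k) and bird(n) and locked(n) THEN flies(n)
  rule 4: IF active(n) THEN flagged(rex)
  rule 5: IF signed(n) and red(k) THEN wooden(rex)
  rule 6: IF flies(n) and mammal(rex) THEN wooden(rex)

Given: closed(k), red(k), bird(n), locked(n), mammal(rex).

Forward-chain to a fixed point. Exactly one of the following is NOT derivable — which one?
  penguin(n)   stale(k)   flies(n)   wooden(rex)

Round 1 — rule 3, derive flies(n).
Round 2 — rule 6, derive wooden(rex).
Round 3 — rule 2, derive stale(k).
Derived: wooden(rex) (round 2), stale(k) (round 3), flies(n) (round 1). penguin(n) never appears in any round.

penguin(n)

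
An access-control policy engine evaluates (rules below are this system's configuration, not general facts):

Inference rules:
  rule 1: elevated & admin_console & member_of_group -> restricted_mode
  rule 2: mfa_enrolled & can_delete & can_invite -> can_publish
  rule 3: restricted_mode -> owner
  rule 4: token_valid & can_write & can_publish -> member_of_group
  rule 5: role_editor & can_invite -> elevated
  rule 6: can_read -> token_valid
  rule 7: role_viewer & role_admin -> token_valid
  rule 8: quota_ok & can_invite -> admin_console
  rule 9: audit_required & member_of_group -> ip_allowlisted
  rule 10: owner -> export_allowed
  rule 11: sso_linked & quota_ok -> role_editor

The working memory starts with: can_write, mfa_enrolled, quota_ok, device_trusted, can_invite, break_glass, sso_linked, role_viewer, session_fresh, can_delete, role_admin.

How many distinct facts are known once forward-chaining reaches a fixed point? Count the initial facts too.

Round 1 — rule 2, rule 7, rule 8, rule 11, derive can_publish, token_valid, admin_console, role_editor.
Round 2 — rule 4, rule 5, derive member_of_group, elevated.
Round 3 — rule 1, derive restricted_mode.
Round 4 — rule 3, derive owner.
Round 5 — rule 10, derive export_allowed.
Closure: {admin_console, break_glass, can_delete, can_invite, can_publish, can_write, device_trusted, elevated, export_allowed, member_of_group, mfa_enrolled, owner, quota_ok, restricted_mode, role_admin, role_editor, role_viewer, session_fresh, sso_linked, token_valid} — 20 facts.

20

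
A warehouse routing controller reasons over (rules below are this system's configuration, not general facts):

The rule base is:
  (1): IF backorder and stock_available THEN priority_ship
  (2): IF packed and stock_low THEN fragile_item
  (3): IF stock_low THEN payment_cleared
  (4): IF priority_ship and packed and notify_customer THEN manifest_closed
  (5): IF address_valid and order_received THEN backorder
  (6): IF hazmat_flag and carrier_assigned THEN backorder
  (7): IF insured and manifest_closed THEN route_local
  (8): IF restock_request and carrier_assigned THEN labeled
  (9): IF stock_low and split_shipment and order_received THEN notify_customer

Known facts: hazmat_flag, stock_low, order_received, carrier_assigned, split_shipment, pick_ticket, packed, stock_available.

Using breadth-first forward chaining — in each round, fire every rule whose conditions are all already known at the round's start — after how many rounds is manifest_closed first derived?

Round 1 — (2), (3), (6), (9), derive fragile_item, payment_cleared, backorder, notify_customer.
Round 2 — (1), derive priority_ship.
Round 3 — (4), derive manifest_closed.
manifest_closed first appears in round 3.

3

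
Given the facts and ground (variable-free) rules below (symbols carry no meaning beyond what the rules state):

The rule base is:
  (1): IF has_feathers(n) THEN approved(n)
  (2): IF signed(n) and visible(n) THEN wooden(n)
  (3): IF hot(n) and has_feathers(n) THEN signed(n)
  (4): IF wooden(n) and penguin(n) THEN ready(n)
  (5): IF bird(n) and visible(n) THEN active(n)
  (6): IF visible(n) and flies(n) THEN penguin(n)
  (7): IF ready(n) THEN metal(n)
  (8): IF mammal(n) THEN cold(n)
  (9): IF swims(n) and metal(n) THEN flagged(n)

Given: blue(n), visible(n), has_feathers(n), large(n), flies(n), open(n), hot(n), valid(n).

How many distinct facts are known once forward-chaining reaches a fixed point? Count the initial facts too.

14

Round 1: (1) [IF has_feathers(n) THEN approved(n)]; (3) [IF hot(n) and has_feathers(n) THEN signed(n)]; (6) [IF visible(n) and flies(n) THEN penguin(n)]. Adds approved(n), signed(n), penguin(n).
Round 2: (2) [IF signed(n) and visible(n) THEN wooden(n)]. Adds wooden(n).
Round 3: (4) [IF wooden(n) and penguin(n) THEN ready(n)]. Adds ready(n).
Round 4: (7) [IF ready(n) THEN metal(n)]. Adds metal(n).
Closure: {approved(n), blue(n), flies(n), has_feathers(n), hot(n), large(n), metal(n), open(n), penguin(n), ready(n), signed(n), valid(n), visible(n), wooden(n)} — 14 facts.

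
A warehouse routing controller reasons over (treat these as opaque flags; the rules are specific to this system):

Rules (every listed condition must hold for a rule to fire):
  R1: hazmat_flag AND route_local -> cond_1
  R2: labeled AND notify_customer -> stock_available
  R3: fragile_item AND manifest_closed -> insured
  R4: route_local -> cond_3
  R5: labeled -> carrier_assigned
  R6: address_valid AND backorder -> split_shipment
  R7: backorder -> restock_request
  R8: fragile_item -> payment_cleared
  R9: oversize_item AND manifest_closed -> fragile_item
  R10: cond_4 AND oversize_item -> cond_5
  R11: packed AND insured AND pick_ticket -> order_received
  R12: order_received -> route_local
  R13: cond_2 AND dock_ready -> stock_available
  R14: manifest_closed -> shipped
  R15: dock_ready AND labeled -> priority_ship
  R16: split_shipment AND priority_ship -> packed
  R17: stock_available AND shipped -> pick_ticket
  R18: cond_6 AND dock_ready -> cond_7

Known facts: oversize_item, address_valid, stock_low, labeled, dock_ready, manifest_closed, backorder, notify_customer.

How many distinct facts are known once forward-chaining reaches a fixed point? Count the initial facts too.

Round 1: R2 [labeled AND notify_customer -> stock_available]; R5 [labeled -> carrier_assigned]; R6 [address_valid AND backorder -> split_shipment]; R7 [backorder -> restock_request]; R9 [oversize_item AND manifest_closed -> fragile_item]; R14 [manifest_closed -> shipped]; R15 [dock_ready AND labeled -> priority_ship]. Adds stock_available, carrier_assigned, split_shipment, restock_request, fragile_item, shipped, priority_ship.
Round 2: R3 [fragile_item AND manifest_closed -> insured]; R8 [fragile_item -> payment_cleared]; R16 [split_shipment AND priority_ship -> packed]; R17 [stock_available AND shipped -> pick_ticket]. Adds insured, payment_cleared, packed, pick_ticket.
Round 3: R11 [packed AND insured AND pick_ticket -> order_received]. Adds order_received.
Round 4: R12 [order_received -> route_local]. Adds route_local.
Round 5: R4 [route_local -> cond_3]. Adds cond_3.
Closure: {address_valid, backorder, carrier_assigned, cond_3, dock_ready, fragile_item, insured, labeled, manifest_closed, notify_customer, order_received, oversize_item, packed, payment_cleared, pick_ticket, priority_ship, restock_request, route_local, shipped, split_shipment, stock_available, stock_low} — 22 facts.

22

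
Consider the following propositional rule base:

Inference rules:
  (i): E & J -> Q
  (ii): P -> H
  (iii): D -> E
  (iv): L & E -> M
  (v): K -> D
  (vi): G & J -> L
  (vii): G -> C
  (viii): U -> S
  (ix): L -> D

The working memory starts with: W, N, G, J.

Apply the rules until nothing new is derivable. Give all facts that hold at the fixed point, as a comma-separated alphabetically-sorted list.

C, D, E, G, J, L, M, N, Q, W

[1] (vi) [G & J -> L]; (vii) [G -> C]. ⇒ new: L, C.
[2] (ix) [L -> D]. ⇒ new: D.
[3] (iii) [D -> E]. ⇒ new: E.
[4] (i) [E & J -> Q]; (iv) [L & E -> M]. ⇒ new: Q, M.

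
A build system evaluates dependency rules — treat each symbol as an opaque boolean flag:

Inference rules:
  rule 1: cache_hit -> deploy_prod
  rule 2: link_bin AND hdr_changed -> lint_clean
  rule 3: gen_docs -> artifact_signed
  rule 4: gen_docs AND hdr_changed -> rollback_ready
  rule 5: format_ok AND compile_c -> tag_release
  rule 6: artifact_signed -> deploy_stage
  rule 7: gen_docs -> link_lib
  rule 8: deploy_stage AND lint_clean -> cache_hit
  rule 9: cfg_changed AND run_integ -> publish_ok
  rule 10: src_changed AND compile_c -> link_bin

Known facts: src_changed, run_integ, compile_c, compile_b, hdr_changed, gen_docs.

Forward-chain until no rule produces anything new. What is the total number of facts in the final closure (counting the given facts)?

14

Round 1 — rule 3, rule 4, rule 7, rule 10, derive artifact_signed, rollback_ready, link_lib, link_bin.
Round 2 — rule 2, rule 6, derive lint_clean, deploy_stage.
Round 3 — rule 8, derive cache_hit.
Round 4 — rule 1, derive deploy_prod.
Closure: {artifact_signed, cache_hit, compile_b, compile_c, deploy_prod, deploy_stage, gen_docs, hdr_changed, link_bin, link_lib, lint_clean, rollback_ready, run_integ, src_changed} — 14 facts.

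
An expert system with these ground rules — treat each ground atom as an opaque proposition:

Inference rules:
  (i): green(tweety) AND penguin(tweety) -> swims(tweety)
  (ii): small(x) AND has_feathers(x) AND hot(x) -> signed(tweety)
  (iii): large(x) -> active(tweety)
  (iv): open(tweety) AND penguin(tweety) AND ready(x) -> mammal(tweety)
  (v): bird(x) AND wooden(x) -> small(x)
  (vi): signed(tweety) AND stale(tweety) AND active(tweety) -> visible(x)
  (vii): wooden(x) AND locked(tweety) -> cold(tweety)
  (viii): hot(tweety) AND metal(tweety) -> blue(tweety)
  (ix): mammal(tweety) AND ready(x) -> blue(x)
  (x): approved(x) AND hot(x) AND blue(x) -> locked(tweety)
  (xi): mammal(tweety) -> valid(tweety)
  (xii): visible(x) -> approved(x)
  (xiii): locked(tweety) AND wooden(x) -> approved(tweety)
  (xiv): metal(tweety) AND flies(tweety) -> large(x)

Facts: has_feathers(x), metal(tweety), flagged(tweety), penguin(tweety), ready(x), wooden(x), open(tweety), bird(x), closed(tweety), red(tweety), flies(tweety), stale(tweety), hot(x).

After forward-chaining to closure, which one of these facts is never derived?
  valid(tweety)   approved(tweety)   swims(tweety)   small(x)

swims(tweety)

Round 1 — (iv), (v), (xiv), derive mammal(tweety), small(x), large(x).
Round 2 — (ii), (iii), (ix), (xi), derive signed(tweety), active(tweety), blue(x), valid(tweety).
Round 3 — (vi), derive visible(x).
Round 4 — (xii), derive approved(x).
Round 5 — (x), derive locked(tweety).
Round 6 — (vii), (xiii), derive cold(tweety), approved(tweety).
Derived: small(x) (round 1), approved(tweety) (round 6), valid(tweety) (round 2). swims(tweety) never appears in any round.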